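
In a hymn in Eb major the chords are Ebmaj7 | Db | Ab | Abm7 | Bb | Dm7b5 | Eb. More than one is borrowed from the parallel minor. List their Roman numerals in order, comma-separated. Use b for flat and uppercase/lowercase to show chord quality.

The diatonic triads in Eb major are Eb, Fm, Gm, Ab, Bb, Cm, Ddim. Ebmaj7, Ab, Bb, Dm7b5 and Eb are all diatonic. Db (Db–F–Ab) doesn't fit — on degree 7 Eb major would have Ddim (vii°). Db is the degree-7 chord of Eb minor, so it is the borrowed bVII. Abm7 (Ab–Cb–Eb–Gb) is not: scale degree 4 in Eb major carries Ab (IV). In Eb minor the chord on that degree is Abm7, so here it functions as iv7, borrowed from the parallel minor.

bVII, iv7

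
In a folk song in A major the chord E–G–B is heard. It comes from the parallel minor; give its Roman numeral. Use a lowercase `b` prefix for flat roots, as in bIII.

The root E is the diatonic 5th degree of A major; the borrowing shows in the chord quality. The diatonic chord on degree 5 would be E (V), but E–G–B is the minor chord from A minor. As a borrowed chord it is labeled v.

v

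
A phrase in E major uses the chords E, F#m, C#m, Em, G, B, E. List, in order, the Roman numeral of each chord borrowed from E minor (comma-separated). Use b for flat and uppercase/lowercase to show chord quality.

The diatonic triads in E major are E, F#m, G#m, A, B, C#m, D#dim. Of the given chords, E, F#m, C#m and B are diatonic. Em (E–G–B) doesn't fit — on degree 1 E major would have E (I). Em is the degree-1 chord of E minor, so it is the borrowed i. G (G–B–D) doesn't fit — on degree 3 E major would have G#m (iii). G is the degree-3 chord of E minor, so it is the borrowed bIII.

i, bIII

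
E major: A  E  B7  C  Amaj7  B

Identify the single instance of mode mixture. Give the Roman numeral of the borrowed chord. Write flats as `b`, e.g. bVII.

bVI

E major has the diatonic set E, F#m, G#m, A, B, C#m, D#dim. Of the given chords, A, E, B7, Amaj7 and B are diatonic. C (C–E–G) is not: scale degree 6 in E major carries C#m (vi). In E minor the chord on that degree is C, so here it functions as bVI, borrowed from the parallel minor.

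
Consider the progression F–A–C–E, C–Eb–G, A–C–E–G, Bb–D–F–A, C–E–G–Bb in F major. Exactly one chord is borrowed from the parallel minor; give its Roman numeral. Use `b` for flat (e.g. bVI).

In F major the diatonic chords are F, Gm, Am, Bb, C, Dm, Edim. F–A–C–E = Fmaj7, A–C–E–G = Am7, Bb–D–F–A = Bbmaj7 and C–E–G–Bb = C7 all belong to that set. But C–Eb–G is foreign: the diatonic V on degree 5 is C, whereas Cm comes from F minor. It is labeled v.

v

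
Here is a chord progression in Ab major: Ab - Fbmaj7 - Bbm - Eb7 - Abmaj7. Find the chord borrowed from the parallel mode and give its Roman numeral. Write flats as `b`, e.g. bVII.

Ab major has the diatonic set Ab, Bbm, Cm, Db, Eb, Fm, Gdim. Ab, Bbm, Eb7 and Abmaj7 all belong to that set. Fbmaj7 (Fb–Ab–Cb–Eb) doesn't fit — on degree 6 Ab major would have Fm (vi). Fbmaj7 is the degree-6 chord of Ab minor, so it is the borrowed bVImaj7.

bVImaj7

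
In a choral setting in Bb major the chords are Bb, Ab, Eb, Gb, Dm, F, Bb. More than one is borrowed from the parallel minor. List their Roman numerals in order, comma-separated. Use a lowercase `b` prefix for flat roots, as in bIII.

bVII, bVI

In Bb major the diatonic chords are Bb, Cm, Dm, Eb, F, Gm, Adim. Of the given chords, Bb, Eb, Dm and F are diatonic. Ab (Ab–C–Eb) is not: scale degree 7 in Bb major carries Adim (vii°). In Bb minor the chord on that degree is Ab, so here it functions as bVII, borrowed from the parallel minor. Gb (Gb–Bb–Db) doesn't fit — on degree 6 Bb major would have Gm (vi). Gb is the degree-6 chord of Bb minor, so it is the borrowed bVI.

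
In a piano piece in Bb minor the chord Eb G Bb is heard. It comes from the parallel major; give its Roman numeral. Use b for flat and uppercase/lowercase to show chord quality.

Eb is scale degree 4 in Bb minor. Eb–G–Bb is a major chord — the form found in Bb major, not the diatonic iv (Ebm). Borrowed into Bb minor it is written IV.

IV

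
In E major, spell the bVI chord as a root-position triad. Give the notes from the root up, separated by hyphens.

Scale degree 6 in E major is C#. bVI uses the lowered form, C, taken from E minor. Stacking thirds in E minor on C gives C–E–G.

C-E-G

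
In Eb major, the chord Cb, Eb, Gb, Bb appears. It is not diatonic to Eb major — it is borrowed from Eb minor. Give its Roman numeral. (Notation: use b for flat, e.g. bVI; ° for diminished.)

bVImaj7

In Eb major scale degree 6 is C; Cb is its lowered form, from Eb minor. Diatonically Eb major has Cm (vi) on that degree; Cb–Eb–Gb–Bb is instead the major-seventh chord native to Eb minor, so it takes the label bVImaj7.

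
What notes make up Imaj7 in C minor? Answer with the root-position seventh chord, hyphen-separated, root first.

Imaj7 is built on scale degree 1, which is C in both C minor and its parallel. Building the major-seventh chord from the parallel major on C: C–E–G–B.

C-E-G-B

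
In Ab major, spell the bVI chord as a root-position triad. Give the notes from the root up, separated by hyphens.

Fb-Ab-Cb

The root of bVI is the lowered 6th degree: F becomes Fb. In Ab minor the chord on Fb is Fb–Ab–Cb.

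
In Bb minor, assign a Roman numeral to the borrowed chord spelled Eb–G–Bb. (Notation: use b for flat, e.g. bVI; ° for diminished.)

The root Eb is the diatonic 4th degree of Bb minor; the borrowing shows in the chord quality. Diatonically Bb minor has Ebm (iv) on that degree; Eb–G–Bb is instead the major chord native to Bb major, so it takes the label IV.

IV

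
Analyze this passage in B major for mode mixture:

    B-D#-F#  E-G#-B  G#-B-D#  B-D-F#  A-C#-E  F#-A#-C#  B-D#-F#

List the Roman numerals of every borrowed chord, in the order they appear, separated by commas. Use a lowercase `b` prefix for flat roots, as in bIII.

i, bVII

The diatonic triads in B major are B, C#m, D#m, E, F#, G#m, A#dim. B–D#–F# = B, E–G#–B = E, G#–B–D# = G#m and F#–A#–C# = F# are all diatonic. But B–D–F# is foreign: the diatonic I on degree 1 is B, whereas Bm comes from B minor. It is labeled i. A–C#–E doesn't fit — on degree 7 B major would have A#dim (vii°). A is the degree-7 chord of B minor, so it is the borrowed bVII.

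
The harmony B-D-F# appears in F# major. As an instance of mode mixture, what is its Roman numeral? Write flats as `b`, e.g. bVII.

B is scale degree 4 in F# major. The diatonic chord on degree 4 would be B (IV), but B–D–F# is the minor chord from F# minor. As a borrowed chord it is labeled iv.

iv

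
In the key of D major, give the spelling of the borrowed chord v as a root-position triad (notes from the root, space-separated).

v is built on scale degree 5, which is A in both D major and its parallel. Building the minor chord from the parallel minor on A: A–C–E.

A C E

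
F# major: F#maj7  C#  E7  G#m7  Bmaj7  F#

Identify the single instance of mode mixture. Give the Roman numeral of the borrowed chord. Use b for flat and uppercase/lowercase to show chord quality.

F# major has the diatonic set F#, G#m, A#m, B, C#, D#m, E#dim. F#maj7, C#, G#m7, Bmaj7 and F# are all diatonic. E7 (E–G#–B–D) is not: scale degree 7 in F# major carries E#dim (vii°). In F# minor the chord on that degree is E7, so here it functions as bVII7, borrowed from the parallel minor.

bVII7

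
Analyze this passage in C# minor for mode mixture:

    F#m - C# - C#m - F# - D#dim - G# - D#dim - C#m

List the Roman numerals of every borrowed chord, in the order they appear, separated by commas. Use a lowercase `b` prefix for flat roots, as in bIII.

I, IV

In C# minor (with V from harmonic minor) the diatonic chords are C#m, D#dim, E, F#m, G#, A, B. F#m, C#m, D#dim and G# all belong to that set. But C# (C#–E#–G#) is foreign: the diatonic i on degree 1 is C#m, whereas C# comes from C# major. It is labeled I. F# (F#–A#–C#) is not: scale degree 4 in C# minor carries F#m (iv). In C# major the chord on that degree is F#, so here it functions as IV, borrowed from the parallel major.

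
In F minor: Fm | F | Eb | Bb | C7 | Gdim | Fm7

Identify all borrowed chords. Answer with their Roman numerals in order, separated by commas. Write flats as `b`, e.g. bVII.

I, IV

The diatonic triads in F minor (with V from harmonic minor) are Fm, Gdim, Ab, Bbm, C, Db, Eb. Fm, Eb, C7, Gdim and Fm7 all belong to that set. But F (F–A–C) is foreign: the diatonic i on degree 1 is Fm, whereas F comes from F major. It is labeled I. Bb (Bb–D–F) doesn't fit — on degree 4 F minor would have Bbm (iv). Bb is the degree-4 chord of F major, so it is the borrowed IV.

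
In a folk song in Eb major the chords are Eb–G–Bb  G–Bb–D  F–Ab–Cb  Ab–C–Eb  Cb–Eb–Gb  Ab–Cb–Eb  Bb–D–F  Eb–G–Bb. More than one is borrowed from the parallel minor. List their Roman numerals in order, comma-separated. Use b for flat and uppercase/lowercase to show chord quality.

ii°, bVI, iv

The diatonic triads in Eb major are Eb, Fm, Gm, Ab, Bb, Cm, Ddim. Of the given chords, Eb–G–Bb = Eb, G–Bb–D = Gm, Ab–C–Eb = Ab and Bb–D–F = Bb are diatonic. But F–Ab–Cb is foreign: the diatonic ii on degree 2 is Fm, whereas Fdim comes from Eb minor. It is labeled ii°. Cb–Eb–Gb is not: scale degree 6 in Eb major carries Cm (vi). In Eb minor the chord on that degree is Cb, so here it functions as bVI, borrowed from the parallel minor. Ab–Cb–Eb doesn't fit — on degree 4 Eb major would have Ab (IV). Abm is the degree-4 chord of Eb minor, so it is the borrowed iv.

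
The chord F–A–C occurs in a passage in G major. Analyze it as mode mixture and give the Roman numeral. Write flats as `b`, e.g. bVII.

bVII

In G major scale degree 7 is F#; F is its lowered form, from G minor. F–A–C is a major chord — the form found in G minor, not the diatonic vii° (F#dim). Borrowed into G major it is written bVII.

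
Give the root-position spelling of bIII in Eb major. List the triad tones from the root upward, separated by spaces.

The root of bIII is the lowered 3rd degree: G becomes Gb. In Eb minor the chord on Gb is Gb–Bb–Db.

Gb Bb Db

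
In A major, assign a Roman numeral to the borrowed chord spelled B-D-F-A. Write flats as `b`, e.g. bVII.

iiø7

B is scale degree 2 in A major. Diatonically A major has Bm (ii) on that degree; B–D–F–A is instead the half-diminished-seventh chord native to A minor, so it takes the label iiø7.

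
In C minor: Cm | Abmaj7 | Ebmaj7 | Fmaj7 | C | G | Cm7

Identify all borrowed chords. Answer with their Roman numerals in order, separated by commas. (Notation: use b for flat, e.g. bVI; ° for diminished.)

IVmaj7, I

C minor has the diatonic set Cm, Ddim, Eb, Fm, G, Ab, Bb (with V from harmonic minor). Cm, Abmaj7, Ebmaj7, G and Cm7 all belong to that set. Fmaj7 (F–A–C–E) doesn't fit — on degree 4 C minor would have Fm (iv). Fmaj7 is the degree-4 chord of C major, so it is the borrowed IVmaj7. C (C–E–G) doesn't fit — on degree 1 C minor would have Cm (i). C is the degree-1 chord of C major, so it is the borrowed I.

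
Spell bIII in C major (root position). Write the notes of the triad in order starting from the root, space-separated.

The root of bIII is the lowered 3rd degree: E becomes Eb. Building the major chord from the parallel minor on Eb: Eb–G–Bb.

Eb G Bb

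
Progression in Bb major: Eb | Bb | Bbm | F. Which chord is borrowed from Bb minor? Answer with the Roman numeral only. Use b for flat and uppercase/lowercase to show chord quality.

i

Bb major has the diatonic set Bb, Cm, Dm, Eb, F, Gm, Adim. Of the given chords, Eb, Bb and F are diatonic. But Bbm (Bb–Db–F) is foreign: the diatonic I on degree 1 is Bb, whereas Bbm comes from Bb minor. It is labeled i.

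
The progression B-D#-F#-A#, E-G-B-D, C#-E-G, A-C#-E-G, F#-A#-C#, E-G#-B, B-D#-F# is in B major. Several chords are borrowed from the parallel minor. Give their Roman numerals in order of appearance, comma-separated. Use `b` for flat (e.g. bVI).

The diatonic triads in B major are B, C#m, D#m, E, F#, G#m, A#dim. B–D#–F#–A# = Bmaj7, F#–A#–C# = F#, E–G#–B = E and B–D#–F# = B all belong to that set. But E–G–B–D is foreign: the diatonic IV on degree 4 is E, whereas Em7 comes from B minor. It is labeled iv7. C#–E–G doesn't fit — on degree 2 B major would have C#m (ii). C#dim is the degree-2 chord of B minor, so it is the borrowed ii°. A–C#–E–G is not: scale degree 7 in B major carries A#dim (vii°). In B minor the chord on that degree is A7, so here it functions as bVII7, borrowed from the parallel minor.

iv7, ii°, bVII7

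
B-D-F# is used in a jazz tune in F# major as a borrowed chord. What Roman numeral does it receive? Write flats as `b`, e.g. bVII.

iv

B is scale degree 4 in F# major. B–D–F# is a minor chord — the form found in F# minor, not the diatonic IV (B). Borrowed into F# major it is written iv.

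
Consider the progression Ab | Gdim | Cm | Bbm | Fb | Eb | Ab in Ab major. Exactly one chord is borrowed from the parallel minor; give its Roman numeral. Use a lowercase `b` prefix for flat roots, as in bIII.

bVI

The diatonic triads in Ab major are Ab, Bbm, Cm, Db, Eb, Fm, Gdim. Ab, Gdim, Cm, Bbm and Eb are all diatonic. Fb (Fb–Ab–Cb) is not: scale degree 6 in Ab major carries Fm (vi). In Ab minor the chord on that degree is Fb, so here it functions as bVI, borrowed from the parallel minor.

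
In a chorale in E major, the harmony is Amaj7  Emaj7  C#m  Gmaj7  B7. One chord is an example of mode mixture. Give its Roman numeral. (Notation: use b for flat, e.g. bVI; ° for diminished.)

bIIImaj7

E major has the diatonic set E, F#m, G#m, A, B, C#m, D#dim. Of the given chords, Amaj7, Emaj7, C#m and B7 are diatonic. But Gmaj7 (G–B–D–F#) is foreign: the diatonic iii on degree 3 is G#m, whereas Gmaj7 comes from E minor. It is labeled bIIImaj7.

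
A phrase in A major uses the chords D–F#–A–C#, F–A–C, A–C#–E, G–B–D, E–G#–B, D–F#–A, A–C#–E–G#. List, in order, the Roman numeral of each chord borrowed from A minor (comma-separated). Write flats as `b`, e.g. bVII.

The diatonic triads in A major are A, Bm, C#m, D, E, F#m, G#dim. Of the given chords, D–F#–A–C# = Dmaj7, A–C#–E = A, E–G#–B = E, D–F#–A = D and A–C#–E–G# = Amaj7 are diatonic. F–A–C is not: scale degree 6 in A major carries F#m (vi). In A minor the chord on that degree is F, so here it functions as bVI, borrowed from the parallel minor. G–B–D doesn't fit — on degree 7 A major would have G#dim (vii°). G is the degree-7 chord of A minor, so it is the borrowed bVII.

bVI, bVII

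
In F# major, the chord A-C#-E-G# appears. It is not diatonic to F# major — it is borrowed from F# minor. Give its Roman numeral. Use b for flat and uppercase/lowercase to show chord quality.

A is the lowered form of scale degree 3 in F# major (the diatonic degree 3 is A#). A–C#–E–G# is a major-seventh chord — the form found in F# minor, not the diatonic iii (A#m). Borrowed into F# major it is written bIIImaj7.

bIIImaj7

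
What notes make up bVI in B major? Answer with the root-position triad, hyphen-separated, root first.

G-B-D

bVI is built on the lowered scale degree 6. In B major degree 6 is G#; lowered it becomes G. In B minor the chord on G is G–B–D.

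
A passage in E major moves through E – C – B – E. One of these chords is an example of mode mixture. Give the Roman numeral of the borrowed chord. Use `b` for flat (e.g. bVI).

In E major the diatonic chords are E, F#m, G#m, A, B, C#m, D#dim. E and B are both diatonic. C (C–E–G) is not: scale degree 6 in E major carries C#m (vi). In E minor the chord on that degree is C, so here it functions as bVI, borrowed from the parallel minor.

bVI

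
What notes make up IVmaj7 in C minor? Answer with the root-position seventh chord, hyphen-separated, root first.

IVmaj7 is built on scale degree 4, which is F in both C minor and its parallel. In C major the chord on F is F–A–C–E.

F-A-C-E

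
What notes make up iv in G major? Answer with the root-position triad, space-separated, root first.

The root, C, is scale degree 4 — the same note in G major and G minor; only the chord quality changes. Stacking thirds in G minor on C gives C–Eb–G.

C Eb G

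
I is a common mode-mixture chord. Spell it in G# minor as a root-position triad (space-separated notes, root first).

The root, G#, is scale degree 1 — the same note in G# minor and G# major; only the chord quality changes. In G# major the chord on G# is G#–B#–D#.

G# B# D#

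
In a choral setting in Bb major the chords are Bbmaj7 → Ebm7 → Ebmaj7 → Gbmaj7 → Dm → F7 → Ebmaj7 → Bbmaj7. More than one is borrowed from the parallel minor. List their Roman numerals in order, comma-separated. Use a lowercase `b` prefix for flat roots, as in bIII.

Bb major has the diatonic set Bb, Cm, Dm, Eb, F, Gm, Adim. Bbmaj7, Ebmaj7, Dm and F7 all belong to that set. Ebm7 (Eb–Gb–Bb–Db) doesn't fit — on degree 4 Bb major would have Eb (IV). Ebm7 is the degree-4 chord of Bb minor, so it is the borrowed iv7. Gbmaj7 (Gb–Bb–Db–F) is not: scale degree 6 in Bb major carries Gm (vi). In Bb minor the chord on that degree is Gbmaj7, so here it functions as bVImaj7, borrowed from the parallel minor.

iv7, bVImaj7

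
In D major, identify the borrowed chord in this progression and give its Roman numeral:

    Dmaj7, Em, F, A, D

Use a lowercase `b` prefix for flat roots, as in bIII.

The diatonic triads in D major are D, Em, F#m, G, A, Bm, C#dim. Dmaj7, Em, A and D are all diatonic. F (F–A–C) doesn't fit — on degree 3 D major would have F#m (iii). F is the degree-3 chord of D minor, so it is the borrowed bIII.

bIII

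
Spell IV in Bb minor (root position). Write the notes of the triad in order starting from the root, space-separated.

Eb G Bb

IV is built on scale degree 4, which is Eb in both Bb minor and its parallel. In Bb major the chord on Eb is Eb–G–Bb.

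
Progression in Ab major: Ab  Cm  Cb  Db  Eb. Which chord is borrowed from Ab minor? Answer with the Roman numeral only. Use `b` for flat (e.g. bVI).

The diatonic triads in Ab major are Ab, Bbm, Cm, Db, Eb, Fm, Gdim. Ab, Cm, Db and Eb are all diatonic. But Cb (Cb–Eb–Gb) is foreign: the diatonic iii on degree 3 is Cm, whereas Cb comes from Ab minor. It is labeled bIII.

bIII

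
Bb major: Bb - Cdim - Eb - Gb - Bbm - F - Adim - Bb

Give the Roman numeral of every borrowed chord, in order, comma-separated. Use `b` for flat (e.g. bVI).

ii°, bVI, i

Bb major has the diatonic set Bb, Cm, Dm, Eb, F, Gm, Adim. Bb, Eb, F and Adim all belong to that set. Cdim (C–Eb–Gb) doesn't fit — on degree 2 Bb major would have Cm (ii). Cdim is the degree-2 chord of Bb minor, so it is the borrowed ii°. Gb (Gb–Bb–Db) is not: scale degree 6 in Bb major carries Gm (vi). In Bb minor the chord on that degree is Gb, so here it functions as bVI, borrowed from the parallel minor. Bbm (Bb–Db–F) doesn't fit — on degree 1 Bb major would have Bb (I). Bbm is the degree-1 chord of Bb minor, so it is the borrowed i.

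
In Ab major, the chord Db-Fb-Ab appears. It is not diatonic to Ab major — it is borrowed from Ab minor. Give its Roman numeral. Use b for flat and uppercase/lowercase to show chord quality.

iv

Db is scale degree 4 in Ab major. The diatonic chord on degree 4 would be Db (IV), but Db–Fb–Ab is the minor chord from Ab minor. As a borrowed chord it is labeled iv.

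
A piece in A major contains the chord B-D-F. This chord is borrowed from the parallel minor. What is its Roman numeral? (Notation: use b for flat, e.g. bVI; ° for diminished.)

ii°

B is scale degree 2 in A major. The diatonic chord on degree 2 would be Bm (ii), but B–D–F is the diminished chord from A minor. As a borrowed chord it is labeled ii°.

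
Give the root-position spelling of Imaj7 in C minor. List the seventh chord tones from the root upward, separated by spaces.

Imaj7 is built on scale degree 1, which is C in both C minor and its parallel. In C major the chord on C is C–E–G–B.

C E G B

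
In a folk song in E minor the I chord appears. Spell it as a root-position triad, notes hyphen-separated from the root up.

E-G#-B

I is built on scale degree 1, which is E in both E minor and its parallel. In E major the chord on E is E–G#–B.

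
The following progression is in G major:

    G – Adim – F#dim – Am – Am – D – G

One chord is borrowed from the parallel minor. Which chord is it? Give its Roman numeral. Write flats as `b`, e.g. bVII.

The diatonic triads in G major are G, Am, Bm, C, D, Em, F#dim. G, F#dim, Am and D all belong to that set. Adim (A–C–Eb) is not: scale degree 2 in G major carries Am (ii). In G minor the chord on that degree is Adim, so here it functions as ii°, borrowed from the parallel minor.

ii°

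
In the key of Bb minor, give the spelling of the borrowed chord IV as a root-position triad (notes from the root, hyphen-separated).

Eb-G-Bb

The root, Eb, is scale degree 4 — the same note in Bb minor and Bb major; only the chord quality changes. Stacking thirds in Bb major on Eb gives Eb–G–Bb.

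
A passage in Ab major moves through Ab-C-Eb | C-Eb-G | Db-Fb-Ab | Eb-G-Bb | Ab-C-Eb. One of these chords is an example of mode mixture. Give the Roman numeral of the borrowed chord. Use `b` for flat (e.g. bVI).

The diatonic triads in Ab major are Ab, Bbm, Cm, Db, Eb, Fm, Gdim. Ab–C–Eb = Ab, C–Eb–G = Cm and Eb–G–Bb = Eb are all diatonic. Db–Fb–Ab doesn't fit — on degree 4 Ab major would have Db (IV). Dbm is the degree-4 chord of Ab minor, so it is the borrowed iv.

iv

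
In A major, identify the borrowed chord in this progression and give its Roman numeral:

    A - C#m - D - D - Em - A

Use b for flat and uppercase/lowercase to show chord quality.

v

In A major the diatonic chords are A, Bm, C#m, D, E, F#m, G#dim. A, C#m and D all belong to that set. Em (E–G–B) is not: scale degree 5 in A major carries E (V). In A minor the chord on that degree is Em, so here it functions as v, borrowed from the parallel minor.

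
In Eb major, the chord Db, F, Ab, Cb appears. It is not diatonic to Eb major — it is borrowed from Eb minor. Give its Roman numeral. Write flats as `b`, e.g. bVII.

bVII7

In Eb major scale degree 7 is D; Db is its lowered form, from Eb minor. Diatonically Eb major has Ddim (vii°) on that degree; Db–F–Ab–Cb is instead the dominant-seventh chord native to Eb minor, so it takes the label bVII7.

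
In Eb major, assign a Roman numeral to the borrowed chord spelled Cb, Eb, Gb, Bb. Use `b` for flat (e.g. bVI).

bVImaj7

Cb is the lowered form of scale degree 6 in Eb major (the diatonic degree 6 is C). Diatonically Eb major has Cm (vi) on that degree; Cb–Eb–Gb–Bb is instead the major-seventh chord native to Eb minor, so it takes the label bVImaj7.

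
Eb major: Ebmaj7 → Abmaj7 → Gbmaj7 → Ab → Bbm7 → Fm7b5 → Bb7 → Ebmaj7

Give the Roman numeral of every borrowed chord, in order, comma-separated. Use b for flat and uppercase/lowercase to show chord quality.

bIIImaj7, v7, iiø7

In Eb major the diatonic chords are Eb, Fm, Gm, Ab, Bb, Cm, Ddim. Ebmaj7, Abmaj7, Ab and Bb7 are all diatonic. Gbmaj7 (Gb–Bb–Db–F) doesn't fit — on degree 3 Eb major would have Gm (iii). Gbmaj7 is the degree-3 chord of Eb minor, so it is the borrowed bIIImaj7. Bbm7 (Bb–Db–F–Ab) doesn't fit — on degree 5 Eb major would have Bb (V). Bbm7 is the degree-5 chord of Eb minor, so it is the borrowed v7. But Fm7b5 (F–Ab–Cb–Eb) is foreign: the diatonic ii on degree 2 is Fm, whereas Fm7b5 comes from Eb minor. It is labeled iiø7.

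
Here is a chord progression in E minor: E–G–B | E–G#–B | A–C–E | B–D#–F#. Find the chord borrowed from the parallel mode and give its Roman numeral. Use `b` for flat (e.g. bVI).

E minor has the diatonic set Em, F#dim, G, Am, B, C, D (with V from harmonic minor). Of the given chords, E–G–B = Em, A–C–E = Am and B–D#–F# = B are diatonic. But E–G#–B is foreign: the diatonic i on degree 1 is Em, whereas E comes from E major. It is labeled I.

I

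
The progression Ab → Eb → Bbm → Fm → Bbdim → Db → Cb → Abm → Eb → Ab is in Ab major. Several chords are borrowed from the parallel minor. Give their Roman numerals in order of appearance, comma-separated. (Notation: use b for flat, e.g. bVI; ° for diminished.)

ii°, bIII, i

Ab major has the diatonic set Ab, Bbm, Cm, Db, Eb, Fm, Gdim. Of the given chords, Ab, Eb, Bbm, Fm and Db are diatonic. But Bbdim (Bb–Db–Fb) is foreign: the diatonic ii on degree 2 is Bbm, whereas Bbdim comes from Ab minor. It is labeled ii°. Cb (Cb–Eb–Gb) is not: scale degree 3 in Ab major carries Cm (iii). In Ab minor the chord on that degree is Cb, so here it functions as bIII, borrowed from the parallel minor. Abm (Ab–Cb–Eb) doesn't fit — on degree 1 Ab major would have Ab (I). Abm is the degree-1 chord of Ab minor, so it is the borrowed i.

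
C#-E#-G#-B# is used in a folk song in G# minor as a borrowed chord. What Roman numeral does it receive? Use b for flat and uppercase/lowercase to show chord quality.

IVmaj7

C# is scale degree 4 in G# minor. The diatonic chord on degree 4 would be C#m (iv), but C#–E#–G#–B# is the major-seventh chord from G# major. As a borrowed chord it is labeled IVmaj7.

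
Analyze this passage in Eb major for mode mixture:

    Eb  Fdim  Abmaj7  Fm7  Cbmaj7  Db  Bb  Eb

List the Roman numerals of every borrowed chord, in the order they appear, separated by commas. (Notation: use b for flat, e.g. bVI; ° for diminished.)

The diatonic triads in Eb major are Eb, Fm, Gm, Ab, Bb, Cm, Ddim. Of the given chords, Eb, Abmaj7, Fm7 and Bb are diatonic. Fdim (F–Ab–Cb) doesn't fit — on degree 2 Eb major would have Fm (ii). Fdim is the degree-2 chord of Eb minor, so it is the borrowed ii°. But Cbmaj7 (Cb–Eb–Gb–Bb) is foreign: the diatonic vi on degree 6 is Cm, whereas Cbmaj7 comes from Eb minor. It is labeled bVImaj7. But Db (Db–F–Ab) is foreign: the diatonic vii° on degree 7 is Ddim, whereas Db comes from Eb minor. It is labeled bVII.

ii°, bVImaj7, bVII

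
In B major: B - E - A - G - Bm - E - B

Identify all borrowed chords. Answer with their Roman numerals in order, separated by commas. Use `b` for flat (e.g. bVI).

The diatonic triads in B major are B, C#m, D#m, E, F#, G#m, A#dim. B and E both belong to that set. A (A–C#–E) doesn't fit — on degree 7 B major would have A#dim (vii°). A is the degree-7 chord of B minor, so it is the borrowed bVII. G (G–B–D) doesn't fit — on degree 6 B major would have G#m (vi). G is the degree-6 chord of B minor, so it is the borrowed bVI. Bm (B–D–F#) doesn't fit — on degree 1 B major would have B (I). Bm is the degree-1 chord of B minor, so it is the borrowed i.

bVII, bVI, i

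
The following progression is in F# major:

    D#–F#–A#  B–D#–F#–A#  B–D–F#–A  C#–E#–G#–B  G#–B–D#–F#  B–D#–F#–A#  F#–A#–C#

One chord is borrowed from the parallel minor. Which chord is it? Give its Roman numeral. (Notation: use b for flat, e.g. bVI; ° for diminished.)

F# major has the diatonic set F#, G#m, A#m, B, C#, D#m, E#dim. D#–F#–A# = D#m, B–D#–F#–A# = Bmaj7, C#–E#–G#–B = C#7, G#–B–D#–F# = G#m7 and F#–A#–C# = F# all belong to that set. But B–D–F#–A is foreign: the diatonic IV on degree 4 is B, whereas Bm7 comes from F# minor. It is labeled iv7.

iv7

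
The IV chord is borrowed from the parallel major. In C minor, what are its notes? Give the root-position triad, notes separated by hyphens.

The root, F, is scale degree 4 — the same note in C minor and C major; only the chord quality changes. Building the major chord from the parallel major on F: F–A–C.

F-A-C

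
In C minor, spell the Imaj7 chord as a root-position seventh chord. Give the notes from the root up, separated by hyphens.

Imaj7 is built on scale degree 1, which is C in both C minor and its parallel. Stacking thirds in C major on C gives C–E–G–B.

C-E-G-B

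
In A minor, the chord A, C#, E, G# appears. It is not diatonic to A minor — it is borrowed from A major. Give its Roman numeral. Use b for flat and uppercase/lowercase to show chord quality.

Imaj7

The root A is the diatonic 1st degree of A minor; the borrowing shows in the chord quality. The diatonic chord on degree 1 would be Am (i), but A–C#–E–G# is the major-seventh chord from A major. As a borrowed chord it is labeled Imaj7.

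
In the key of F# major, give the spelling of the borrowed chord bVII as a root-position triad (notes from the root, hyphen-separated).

E-G#-B

Scale degree 7 in F# major is E#. bVII uses the lowered form, E, taken from F# minor. Stacking thirds in F# minor on E gives E–G#–B.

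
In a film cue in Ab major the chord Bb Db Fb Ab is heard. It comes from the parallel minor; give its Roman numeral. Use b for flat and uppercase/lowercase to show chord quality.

iiø7

Bb is scale degree 2 in Ab major. Bb–Db–Fb–Ab is a half-diminished-seventh chord — the form found in Ab minor, not the diatonic ii (Bbm). Borrowed into Ab major it is written iiø7.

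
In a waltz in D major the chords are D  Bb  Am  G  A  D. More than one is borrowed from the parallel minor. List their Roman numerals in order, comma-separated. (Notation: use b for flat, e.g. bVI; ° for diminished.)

bVI, v

The diatonic triads in D major are D, Em, F#m, G, A, Bm, C#dim. Of the given chords, D, G and A are diatonic. But Bb (Bb–D–F) is foreign: the diatonic vi on degree 6 is Bm, whereas Bb comes from D minor. It is labeled bVI. Am (A–C–E) doesn't fit — on degree 5 D major would have A (V). Am is the degree-5 chord of D minor, so it is the borrowed v.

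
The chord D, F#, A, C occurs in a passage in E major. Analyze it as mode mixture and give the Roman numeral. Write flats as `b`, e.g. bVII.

D is the lowered form of scale degree 7 in E major (the diatonic degree 7 is D#). Diatonically E major has D#dim (vii°) on that degree; D–F#–A–C is instead the dominant-seventh chord native to E minor, so it takes the label bVII7.

bVII7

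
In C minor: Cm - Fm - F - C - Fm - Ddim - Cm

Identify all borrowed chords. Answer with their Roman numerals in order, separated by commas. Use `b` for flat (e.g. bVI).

IV, I

In C minor (with V from harmonic minor) the diatonic chords are Cm, Ddim, Eb, Fm, G, Ab, Bb. Cm, Fm and Ddim all belong to that set. But F (F–A–C) is foreign: the diatonic iv on degree 4 is Fm, whereas F comes from C major. It is labeled IV. C (C–E–G) doesn't fit — on degree 1 C minor would have Cm (i). C is the degree-1 chord of C major, so it is the borrowed I.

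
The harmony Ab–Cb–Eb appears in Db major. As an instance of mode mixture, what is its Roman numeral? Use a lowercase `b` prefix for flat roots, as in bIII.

v

Ab is scale degree 5 in Db major. Ab–Cb–Eb is a minor chord — the form found in Db minor, not the diatonic V (Ab). Borrowed into Db major it is written v.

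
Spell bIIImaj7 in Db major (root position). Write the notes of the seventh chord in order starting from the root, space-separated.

The root of bIIImaj7 is the lowered 3rd degree: F becomes Fb. In Db minor the chord on Fb is Fb–Ab–Cb–Eb.

Fb Ab Cb Eb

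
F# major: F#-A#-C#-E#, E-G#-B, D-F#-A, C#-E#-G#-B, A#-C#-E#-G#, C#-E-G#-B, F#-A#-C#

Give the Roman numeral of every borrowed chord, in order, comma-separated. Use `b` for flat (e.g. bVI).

bVII, bVI, v7

F# major has the diatonic set F#, G#m, A#m, B, C#, D#m, E#dim. F#–A#–C#–E# = F#maj7, C#–E#–G#–B = C#7, A#–C#–E#–G# = A#m7 and F#–A#–C# = F# all belong to that set. E–G#–B is not: scale degree 7 in F# major carries E#dim (vii°). In F# minor the chord on that degree is E, so here it functions as bVII, borrowed from the parallel minor. But D–F#–A is foreign: the diatonic vi on degree 6 is D#m, whereas D comes from F# minor. It is labeled bVI. But C#–E–G#–B is foreign: the diatonic V on degree 5 is C#, whereas C#m7 comes from F# minor. It is labeled v7.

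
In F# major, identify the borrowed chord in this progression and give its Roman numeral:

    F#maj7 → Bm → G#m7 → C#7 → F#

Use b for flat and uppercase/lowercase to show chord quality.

In F# major the diatonic chords are F#, G#m, A#m, B, C#, D#m, E#dim. F#maj7, G#m7, C#7 and F# all belong to that set. But Bm (B–D–F#) is foreign: the diatonic IV on degree 4 is B, whereas Bm comes from F# minor. It is labeled iv.

iv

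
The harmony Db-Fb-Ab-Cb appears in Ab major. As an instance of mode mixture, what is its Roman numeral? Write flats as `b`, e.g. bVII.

Db is scale degree 4 in Ab major. Diatonically Ab major has Db (IV) on that degree; Db–Fb–Ab–Cb is instead the minor-seventh chord native to Ab minor, so it takes the label iv7.

iv7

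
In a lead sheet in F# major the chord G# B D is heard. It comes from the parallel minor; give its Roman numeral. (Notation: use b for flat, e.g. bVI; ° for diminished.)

The root G# is the diatonic 2nd degree of F# major; the borrowing shows in the chord quality. The diatonic chord on degree 2 would be G#m (ii), but G#–B–D is the diminished chord from F# minor. As a borrowed chord it is labeled ii°.

ii°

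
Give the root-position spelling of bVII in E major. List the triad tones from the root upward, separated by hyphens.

Scale degree 7 in E major is D#. bVII uses the lowered form, D, taken from E minor. In E minor the chord on D is D–F#–A.

D-F#-A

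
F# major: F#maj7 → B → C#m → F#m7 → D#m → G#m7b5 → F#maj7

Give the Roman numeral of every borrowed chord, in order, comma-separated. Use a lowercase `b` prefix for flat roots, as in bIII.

The diatonic triads in F# major are F#, G#m, A#m, B, C#, D#m, E#dim. Of the given chords, F#maj7, B and D#m are diatonic. But C#m (C#–E–G#) is foreign: the diatonic V on degree 5 is C#, whereas C#m comes from F# minor. It is labeled v. F#m7 (F#–A–C#–E) is not: scale degree 1 in F# major carries F# (I). In F# minor the chord on that degree is F#m7, so here it functions as i7, borrowed from the parallel minor. G#m7b5 (G#–B–D–F#) is not: scale degree 2 in F# major carries G#m (ii). In F# minor the chord on that degree is G#m7b5, so here it functions as iiø7, borrowed from the parallel minor.

v, i7, iiø7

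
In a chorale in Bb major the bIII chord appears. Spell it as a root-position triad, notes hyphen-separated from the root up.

The root of bIII is the lowered 3rd degree: D becomes Db. In Bb minor the chord on Db is Db–F–Ab.

Db-F-Ab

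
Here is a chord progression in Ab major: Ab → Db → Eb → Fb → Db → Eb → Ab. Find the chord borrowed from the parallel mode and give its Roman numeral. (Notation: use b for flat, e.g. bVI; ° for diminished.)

Ab major has the diatonic set Ab, Bbm, Cm, Db, Eb, Fm, Gdim. Ab, Db and Eb are all diatonic. Fb (Fb–Ab–Cb) is not: scale degree 6 in Ab major carries Fm (vi). In Ab minor the chord on that degree is Fb, so here it functions as bVI, borrowed from the parallel minor.

bVI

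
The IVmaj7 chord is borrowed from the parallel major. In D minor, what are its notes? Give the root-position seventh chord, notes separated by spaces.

G B D F#

The root, G, is scale degree 4 — the same note in D minor and D major; only the chord quality changes. Stacking thirds in D major on G gives G–B–D–F#.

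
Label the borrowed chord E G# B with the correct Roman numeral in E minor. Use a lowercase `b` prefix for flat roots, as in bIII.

I

The root E is the diatonic 1st degree of E minor; the borrowing shows in the chord quality. The diatonic chord on degree 1 would be Em (i), but E–G#–B is the major chord from E major. As a borrowed chord it is labeled I.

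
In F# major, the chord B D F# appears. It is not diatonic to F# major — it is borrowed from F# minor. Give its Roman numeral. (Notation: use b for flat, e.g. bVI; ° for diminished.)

B is scale degree 4 in F# major. B–D–F# is a minor chord — the form found in F# minor, not the diatonic IV (B). Borrowed into F# major it is written iv.

iv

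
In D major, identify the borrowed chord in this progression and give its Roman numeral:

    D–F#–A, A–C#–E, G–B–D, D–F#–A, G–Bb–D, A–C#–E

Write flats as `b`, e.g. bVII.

In D major the diatonic chords are D, Em, F#m, G, A, Bm, C#dim. D–F#–A = D, A–C#–E = A and G–B–D = G all belong to that set. But G–Bb–D is foreign: the diatonic IV on degree 4 is G, whereas Gm comes from D minor. It is labeled iv.

iv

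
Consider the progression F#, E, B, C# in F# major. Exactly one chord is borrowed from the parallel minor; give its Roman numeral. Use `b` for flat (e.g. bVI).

bVII

The diatonic triads in F# major are F#, G#m, A#m, B, C#, D#m, E#dim. F#, B and C# all belong to that set. E (E–G#–B) is not: scale degree 7 in F# major carries E#dim (vii°). In F# minor the chord on that degree is E, so here it functions as bVII, borrowed from the parallel minor.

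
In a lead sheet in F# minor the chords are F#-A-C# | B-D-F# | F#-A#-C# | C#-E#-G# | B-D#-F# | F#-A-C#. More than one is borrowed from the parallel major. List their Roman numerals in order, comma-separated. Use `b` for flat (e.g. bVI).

I, IV

F# minor has the diatonic set F#m, G#dim, A, Bm, C#, D, E (with V from harmonic minor). Of the given chords, F#–A–C# = F#m, B–D–F# = Bm and C#–E#–G# = C# are diatonic. F#–A#–C# doesn't fit — on degree 1 F# minor would have F#m (i). F# is the degree-1 chord of F# major, so it is the borrowed I. But B–D#–F# is foreign: the diatonic iv on degree 4 is Bm, whereas B comes from F# major. It is labeled IV.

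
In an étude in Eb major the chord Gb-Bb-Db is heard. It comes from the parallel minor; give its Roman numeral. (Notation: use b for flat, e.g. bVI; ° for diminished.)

bIII

In Eb major scale degree 3 is G; Gb is its lowered form, from Eb minor. Diatonically Eb major has Gm (iii) on that degree; Gb–Bb–Db is instead the major chord native to Eb minor, so it takes the label bIII.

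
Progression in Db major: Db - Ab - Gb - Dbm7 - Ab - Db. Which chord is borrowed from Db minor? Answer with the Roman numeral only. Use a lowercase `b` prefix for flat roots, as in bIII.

i7

In Db major the diatonic chords are Db, Ebm, Fm, Gb, Ab, Bbm, Cdim. Of the given chords, Db, Ab and Gb are diatonic. But Dbm7 (Db–Fb–Ab–Cb) is foreign: the diatonic I on degree 1 is Db, whereas Dbm7 comes from Db minor. It is labeled i7.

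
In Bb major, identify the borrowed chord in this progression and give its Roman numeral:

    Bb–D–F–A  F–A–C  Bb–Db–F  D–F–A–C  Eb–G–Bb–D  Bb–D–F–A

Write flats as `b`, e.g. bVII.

Bb major has the diatonic set Bb, Cm, Dm, Eb, F, Gm, Adim. Of the given chords, Bb–D–F–A = Bbmaj7, F–A–C = F, D–F–A–C = Dm7 and Eb–G–Bb–D = Ebmaj7 are diatonic. But Bb–Db–F is foreign: the diatonic I on degree 1 is Bb, whereas Bbm comes from Bb minor. It is labeled i.

i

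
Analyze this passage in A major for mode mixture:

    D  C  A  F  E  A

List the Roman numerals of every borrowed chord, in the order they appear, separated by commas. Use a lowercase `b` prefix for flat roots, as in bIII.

bIII, bVI

In A major the diatonic chords are A, Bm, C#m, D, E, F#m, G#dim. D, A and E are all diatonic. C (C–E–G) doesn't fit — on degree 3 A major would have C#m (iii). C is the degree-3 chord of A minor, so it is the borrowed bIII. F (F–A–C) doesn't fit — on degree 6 A major would have F#m (vi). F is the degree-6 chord of A minor, so it is the borrowed bVI.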